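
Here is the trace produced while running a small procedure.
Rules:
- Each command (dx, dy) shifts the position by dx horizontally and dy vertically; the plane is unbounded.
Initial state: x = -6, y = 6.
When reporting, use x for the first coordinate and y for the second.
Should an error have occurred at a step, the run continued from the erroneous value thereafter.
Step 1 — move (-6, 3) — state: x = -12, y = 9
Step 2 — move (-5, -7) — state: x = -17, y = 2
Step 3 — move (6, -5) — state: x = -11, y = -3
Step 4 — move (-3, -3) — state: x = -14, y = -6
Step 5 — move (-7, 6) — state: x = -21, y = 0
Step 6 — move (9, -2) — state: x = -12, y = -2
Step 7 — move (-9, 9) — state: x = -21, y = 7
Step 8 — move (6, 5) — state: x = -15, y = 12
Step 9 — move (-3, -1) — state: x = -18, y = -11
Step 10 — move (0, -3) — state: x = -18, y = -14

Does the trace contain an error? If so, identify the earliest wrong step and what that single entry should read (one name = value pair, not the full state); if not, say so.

step 1: x = -6 + (-6) = -12, y = 6 + (3) = 9 -> verified
step 2: x = -12 + (-5) = -17, y = 9 + (-7) = 2 -> checks out
step 3: x = -17 + (6) = -11, y = 2 + (-5) = -3 -> agrees with the trace
step 4: x = -11 + (-3) = -14, y = -3 + (-3) = -6 -> same as recorded
step 5: x = -14 + (-7) = -21, y = -6 + (6) = 0 -> consistent with the trace
step 6: x = -21 + (9) = -12, y = 0 + (-2) = -2 -> agrees with the trace
step 7: x = -12 + (-9) = -21, y = -2 + (9) = 7 -> agrees with the trace
step 8: x = -21 + (6) = -15, y = 7 + (5) = 12 -> in agreement
step 9: x = -15 + (-3) = -18, y = 12 + (-1) = 11 -> a discrepancy with the trace
First deviation found at step 9; the corrected entry is y = 11.

step 9, y = 11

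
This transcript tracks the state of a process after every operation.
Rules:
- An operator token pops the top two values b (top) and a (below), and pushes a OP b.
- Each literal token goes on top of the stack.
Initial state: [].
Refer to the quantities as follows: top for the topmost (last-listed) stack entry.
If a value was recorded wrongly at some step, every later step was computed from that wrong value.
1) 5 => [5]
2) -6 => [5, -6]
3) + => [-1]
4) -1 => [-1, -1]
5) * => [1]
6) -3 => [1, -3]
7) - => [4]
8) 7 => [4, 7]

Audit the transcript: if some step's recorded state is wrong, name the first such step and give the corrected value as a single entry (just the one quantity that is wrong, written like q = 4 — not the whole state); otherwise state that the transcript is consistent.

1. push 5: top = 5 (confirmed correct)
2. push -6: top = -6 (verified)
3. 5 + -6 = -1 (exactly as logged)
4. push -1: top = -1 (exactly as logged)
5. -1 * -1 = 1 (in agreement)
6. push -3: top = -3 (no discrepancy)
7. 1 - -3 = 4 (consistent with the transcript)
8. push 7: top = 7 (in agreement)
Nothing is out of place; the run is error-free.

no error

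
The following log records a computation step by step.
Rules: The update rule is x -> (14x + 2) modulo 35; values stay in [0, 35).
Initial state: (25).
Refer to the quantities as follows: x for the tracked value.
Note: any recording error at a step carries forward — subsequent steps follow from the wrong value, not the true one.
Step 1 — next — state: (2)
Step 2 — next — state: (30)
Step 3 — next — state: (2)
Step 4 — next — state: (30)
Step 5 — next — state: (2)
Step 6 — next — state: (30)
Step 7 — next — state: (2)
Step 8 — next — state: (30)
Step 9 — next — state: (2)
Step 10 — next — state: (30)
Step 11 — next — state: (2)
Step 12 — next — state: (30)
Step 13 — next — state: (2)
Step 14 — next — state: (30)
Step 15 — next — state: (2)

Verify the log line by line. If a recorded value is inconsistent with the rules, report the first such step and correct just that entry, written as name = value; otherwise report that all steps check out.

Step 1: x = (14*25 + 2) mod 35 = 2 — same as recorded.
Step 2: x = (14*2 + 2) mod 35 = 30 — no discrepancy.
Step 3: x = (14*30 + 2) mod 35 = 2 — no discrepancy.
Step 4: x = (14*2 + 2) mod 35 = 30 — confirmed correct.
Step 5: x = (14*30 + 2) mod 35 = 2 — same as recorded.
Step 6: x = (14*2 + 2) mod 35 = 30 — checks out.
Step 7: x = (14*30 + 2) mod 35 = 2 — confirmed correct.
Step 8: x = (14*2 + 2) mod 35 = 30 — agrees with the log.
Step 9: x = (14*30 + 2) mod 35 = 2 — exactly as logged.
Step 10: x = (14*2 + 2) mod 35 = 30 — agrees with the log.
Step 11: x = (14*30 + 2) mod 35 = 2 — checks out.
Step 12: x = (14*2 + 2) mod 35 = 30 — verified.
Step 13: x = (14*30 + 2) mod 35 = 2 — agrees with the log.
Step 14: x = (14*2 + 2) mod 35 = 30 — in agreement.
Step 15: x = (14*30 + 2) mod 35 = 2 — agrees with the log.
Nothing is out of place; the run is error-free.

no error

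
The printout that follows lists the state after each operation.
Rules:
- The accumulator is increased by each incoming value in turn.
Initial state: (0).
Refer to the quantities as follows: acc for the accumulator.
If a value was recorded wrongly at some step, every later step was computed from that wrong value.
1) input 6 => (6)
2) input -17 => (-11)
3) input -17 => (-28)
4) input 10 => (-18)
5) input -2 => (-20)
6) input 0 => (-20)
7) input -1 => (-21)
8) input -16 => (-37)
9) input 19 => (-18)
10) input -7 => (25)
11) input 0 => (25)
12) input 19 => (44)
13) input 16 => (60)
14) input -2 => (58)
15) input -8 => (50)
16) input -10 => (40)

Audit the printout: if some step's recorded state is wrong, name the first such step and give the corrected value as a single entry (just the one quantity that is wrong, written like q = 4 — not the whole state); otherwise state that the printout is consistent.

step 1: acc = 0 + 6 = 6 -> consistent with the printout
step 2: acc = 6 + -17 = -11 -> agrees with the printout
step 3: acc = -11 + -17 = -28 -> exactly as logged
step 4: acc = -28 + 10 = -18 -> matches
step 5: acc = -18 + -2 = -20 -> no discrepancy
step 6: acc = -20 + 0 = -20 -> exactly as logged
step 7: acc = -20 + -1 = -21 -> matches
step 8: acc = -21 + -16 = -37 -> verified
step 9: acc = -37 + 19 = -18 -> verified
step 10: acc = -18 + -7 = -25 -> the entry is off here
The audit stops at step 10: the recorded entry is wrong and should be acc = -25.

step 10, acc = -25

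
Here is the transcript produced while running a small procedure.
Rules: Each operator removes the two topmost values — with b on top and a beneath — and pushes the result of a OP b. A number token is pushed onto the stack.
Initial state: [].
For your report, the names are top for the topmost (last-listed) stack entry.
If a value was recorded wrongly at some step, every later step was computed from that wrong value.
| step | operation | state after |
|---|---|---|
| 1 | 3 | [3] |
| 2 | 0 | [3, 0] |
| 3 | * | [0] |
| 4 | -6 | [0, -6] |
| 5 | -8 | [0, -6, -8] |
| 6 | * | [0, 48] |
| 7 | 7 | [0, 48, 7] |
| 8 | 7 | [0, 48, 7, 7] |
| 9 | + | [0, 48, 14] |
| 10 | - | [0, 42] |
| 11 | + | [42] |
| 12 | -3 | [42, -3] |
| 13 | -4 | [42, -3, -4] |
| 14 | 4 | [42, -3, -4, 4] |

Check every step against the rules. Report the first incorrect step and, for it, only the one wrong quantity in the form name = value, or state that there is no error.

step 10, top = 34

Step 1: push 3: top = 3 — exactly as logged.
Step 2: push 0: top = 0 — matches.
Step 3: 3 * 0 = 0 — verified.
Step 4: push -6: top = -6 — matches.
Step 5: push -8: top = -8 — matches.
Step 6: -6 * -8 = 48 — consistent with the transcript.
Step 7: push 7: top = 7 — no discrepancy.
Step 8: push 7: top = 7 — checks out.
Step 9: 7 + 7 = 14 — same as recorded.
Step 10: 48 - 14 = 34 — this is not what the transcript shows.
The earliest wrong entry is at step 10: it should read top = 34.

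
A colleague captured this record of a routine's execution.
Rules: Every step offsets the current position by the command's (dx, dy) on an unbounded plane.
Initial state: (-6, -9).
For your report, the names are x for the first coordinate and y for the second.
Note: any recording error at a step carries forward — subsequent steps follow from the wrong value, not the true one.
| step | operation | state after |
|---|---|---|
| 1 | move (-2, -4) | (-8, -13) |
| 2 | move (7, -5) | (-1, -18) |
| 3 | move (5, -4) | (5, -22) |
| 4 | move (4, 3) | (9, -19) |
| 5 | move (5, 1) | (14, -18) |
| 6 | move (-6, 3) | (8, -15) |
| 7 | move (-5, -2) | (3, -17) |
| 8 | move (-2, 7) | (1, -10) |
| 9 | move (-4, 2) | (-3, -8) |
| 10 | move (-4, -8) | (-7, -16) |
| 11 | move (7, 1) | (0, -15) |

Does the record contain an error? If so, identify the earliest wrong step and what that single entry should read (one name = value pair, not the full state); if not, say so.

step 1: x = -6 + (-2) = -8, y = -9 + (-4) = -13 -> consistent with the record
step 2: x = -8 + (7) = -1, y = -13 + (-5) = -18 -> confirmed correct
step 3: x = -1 + (5) = 4, y = -18 + (-4) = -22 -> a discrepancy with the record
The audit stops at step 3: the recorded entry is wrong and should be x = 4.

step 3, x = 4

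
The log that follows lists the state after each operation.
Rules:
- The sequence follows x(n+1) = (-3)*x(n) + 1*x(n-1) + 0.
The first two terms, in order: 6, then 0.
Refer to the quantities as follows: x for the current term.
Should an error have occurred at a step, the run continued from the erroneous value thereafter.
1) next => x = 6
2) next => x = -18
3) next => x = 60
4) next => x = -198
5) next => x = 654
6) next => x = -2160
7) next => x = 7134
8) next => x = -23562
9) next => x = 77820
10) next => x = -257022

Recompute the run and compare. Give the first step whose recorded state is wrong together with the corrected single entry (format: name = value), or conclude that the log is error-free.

no error

Step 1: x = -3*(0) + (1)*(6) + (0) = 6 — confirmed correct.
Step 2: x = -3*(6) + (1)*(0) + (0) = -18 — consistent with the log.
Step 3: x = -3*(-18) + (1)*(6) + (0) = 60 — confirmed correct.
Step 4: x = -3*(60) + (1)*(-18) + (0) = -198 — checks out.
Step 5: x = -3*(-198) + (1)*(60) + (0) = 654 — verified.
Step 6: x = -3*(654) + (1)*(-198) + (0) = -2160 — consistent with the log.
Step 7: x = -3*(-2160) + (1)*(654) + (0) = 7134 — verified.
Step 8: x = -3*(7134) + (1)*(-2160) + (0) = -23562 — no discrepancy.
Step 9: x = -3*(-23562) + (1)*(7134) + (0) = 77820 — confirmed correct.
Step 10: x = -3*(77820) + (1)*(-23562) + (0) = -257022 — exactly as logged.
The recomputation confirms every line.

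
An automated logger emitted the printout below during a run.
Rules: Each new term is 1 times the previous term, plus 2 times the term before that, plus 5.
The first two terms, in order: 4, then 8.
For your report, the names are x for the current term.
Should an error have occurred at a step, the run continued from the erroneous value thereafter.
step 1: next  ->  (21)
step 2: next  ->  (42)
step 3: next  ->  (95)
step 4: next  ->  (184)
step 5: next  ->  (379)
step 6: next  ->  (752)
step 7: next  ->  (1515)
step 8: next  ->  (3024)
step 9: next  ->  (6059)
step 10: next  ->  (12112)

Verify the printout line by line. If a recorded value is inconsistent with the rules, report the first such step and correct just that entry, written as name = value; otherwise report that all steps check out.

step 3, x = 89

Recomputing the run from the initial state:
step 1: x = 21
step 2: x = 42
step 3: x = 89
step 4: x = 178
step 5: x = 361
step 6: x = 722
step 7: x = 1449
step 8: x = 2898
step 9: x = 5801
step 10: x = 11602
The first disagreement with the printout is at step 3, where the value should be x = 89.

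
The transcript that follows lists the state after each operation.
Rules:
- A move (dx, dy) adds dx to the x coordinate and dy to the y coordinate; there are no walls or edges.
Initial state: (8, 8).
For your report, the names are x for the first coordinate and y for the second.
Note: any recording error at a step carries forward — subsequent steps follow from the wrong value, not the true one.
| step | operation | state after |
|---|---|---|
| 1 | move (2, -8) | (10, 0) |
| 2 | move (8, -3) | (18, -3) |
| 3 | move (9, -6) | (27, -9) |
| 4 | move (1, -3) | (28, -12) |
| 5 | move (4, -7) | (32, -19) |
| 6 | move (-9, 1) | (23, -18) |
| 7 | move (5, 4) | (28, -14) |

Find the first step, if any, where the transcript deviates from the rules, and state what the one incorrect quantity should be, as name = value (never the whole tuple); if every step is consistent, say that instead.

Recomputing the run from the initial state:
step 1: x = 10, y = 0
step 2: x = 18, y = -3
step 3: x = 27, y = -9
step 4: x = 28, y = -12
step 5: x = 32, y = -19
step 6: x = 23, y = -18
step 7: x = 28, y = -14
This matches the transcript at every step.

no error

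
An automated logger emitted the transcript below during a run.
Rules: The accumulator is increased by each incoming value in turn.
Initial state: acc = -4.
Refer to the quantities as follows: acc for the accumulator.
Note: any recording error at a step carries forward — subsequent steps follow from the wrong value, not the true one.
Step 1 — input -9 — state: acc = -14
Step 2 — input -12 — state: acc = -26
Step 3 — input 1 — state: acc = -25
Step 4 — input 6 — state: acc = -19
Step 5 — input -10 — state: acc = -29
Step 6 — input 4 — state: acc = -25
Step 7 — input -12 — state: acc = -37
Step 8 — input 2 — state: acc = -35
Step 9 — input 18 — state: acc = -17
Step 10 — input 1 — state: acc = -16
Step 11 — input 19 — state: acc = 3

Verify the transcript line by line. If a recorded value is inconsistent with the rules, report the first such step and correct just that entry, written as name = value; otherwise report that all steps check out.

Step 1: acc = -4 + -9 = -13 — the transcript has a different value.
That makes step 1 the first incorrect line — acc = -13 is what it should show.

step 1, acc = -13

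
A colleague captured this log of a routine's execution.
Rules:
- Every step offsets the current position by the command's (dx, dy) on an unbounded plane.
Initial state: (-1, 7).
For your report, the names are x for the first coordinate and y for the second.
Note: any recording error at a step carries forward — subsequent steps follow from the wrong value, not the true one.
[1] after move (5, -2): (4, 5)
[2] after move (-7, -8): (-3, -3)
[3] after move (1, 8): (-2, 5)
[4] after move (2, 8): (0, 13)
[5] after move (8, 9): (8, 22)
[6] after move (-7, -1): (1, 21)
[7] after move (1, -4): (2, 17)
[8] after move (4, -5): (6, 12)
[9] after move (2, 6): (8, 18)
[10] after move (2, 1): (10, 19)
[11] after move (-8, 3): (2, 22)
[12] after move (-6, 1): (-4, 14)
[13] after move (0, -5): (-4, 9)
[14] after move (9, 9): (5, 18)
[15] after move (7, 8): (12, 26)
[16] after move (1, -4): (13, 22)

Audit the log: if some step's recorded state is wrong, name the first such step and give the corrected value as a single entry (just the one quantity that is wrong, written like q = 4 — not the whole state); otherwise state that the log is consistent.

Step 1: x = -1 + (5) = 4, y = 7 + (-2) = 5 — consistent with the log.
Step 2: x = 4 + (-7) = -3, y = 5 + (-8) = -3 — consistent with the log.
Step 3: x = -3 + (1) = -2, y = -3 + (8) = 5 — consistent with the log.
Step 4: x = -2 + (2) = 0, y = 5 + (8) = 13 — no discrepancy.
Step 5: x = 0 + (8) = 8, y = 13 + (9) = 22 — checks out.
Step 6: x = 8 + (-7) = 1, y = 22 + (-1) = 21 — verified.
Step 7: x = 1 + (1) = 2, y = 21 + (-4) = 17 — consistent with the log.
Step 8: x = 2 + (4) = 6, y = 17 + (-5) = 12 — no discrepancy.
Step 9: x = 6 + (2) = 8, y = 12 + (6) = 18 — in agreement.
Step 10: x = 8 + (2) = 10, y = 18 + (1) = 19 — checks out.
Step 11: x = 10 + (-8) = 2, y = 19 + (3) = 22 — consistent with the log.
Step 12: x = 2 + (-6) = -4, y = 22 + (1) = 23 — this is not what the log shows.
The earliest wrong entry is at step 12: it should read y = 23.

step 12, y = 23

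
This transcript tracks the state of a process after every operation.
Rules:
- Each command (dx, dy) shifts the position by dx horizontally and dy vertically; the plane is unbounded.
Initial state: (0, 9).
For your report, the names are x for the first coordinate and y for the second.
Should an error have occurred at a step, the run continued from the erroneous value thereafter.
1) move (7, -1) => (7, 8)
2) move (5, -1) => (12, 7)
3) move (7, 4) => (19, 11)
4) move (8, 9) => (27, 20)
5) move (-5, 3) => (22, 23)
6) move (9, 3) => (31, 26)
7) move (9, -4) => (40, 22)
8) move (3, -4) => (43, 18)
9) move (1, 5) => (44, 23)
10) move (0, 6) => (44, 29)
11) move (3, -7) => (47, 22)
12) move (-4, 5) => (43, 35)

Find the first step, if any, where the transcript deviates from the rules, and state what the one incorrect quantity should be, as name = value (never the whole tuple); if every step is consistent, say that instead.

step 12, y = 27

Recomputing the run from the initial state:
step 1: x = 7, y = 8
step 2: x = 12, y = 7
step 3: x = 19, y = 11
step 4: x = 27, y = 20
step 5: x = 22, y = 23
step 6: x = 31, y = 26
step 7: x = 40, y = 22
step 8: x = 43, y = 18
step 9: x = 44, y = 23
step 10: x = 44, y = 29
step 11: x = 47, y = 22
step 12: x = 43, y = 27
The first disagreement with the transcript is at step 12, where the value should be y = 27.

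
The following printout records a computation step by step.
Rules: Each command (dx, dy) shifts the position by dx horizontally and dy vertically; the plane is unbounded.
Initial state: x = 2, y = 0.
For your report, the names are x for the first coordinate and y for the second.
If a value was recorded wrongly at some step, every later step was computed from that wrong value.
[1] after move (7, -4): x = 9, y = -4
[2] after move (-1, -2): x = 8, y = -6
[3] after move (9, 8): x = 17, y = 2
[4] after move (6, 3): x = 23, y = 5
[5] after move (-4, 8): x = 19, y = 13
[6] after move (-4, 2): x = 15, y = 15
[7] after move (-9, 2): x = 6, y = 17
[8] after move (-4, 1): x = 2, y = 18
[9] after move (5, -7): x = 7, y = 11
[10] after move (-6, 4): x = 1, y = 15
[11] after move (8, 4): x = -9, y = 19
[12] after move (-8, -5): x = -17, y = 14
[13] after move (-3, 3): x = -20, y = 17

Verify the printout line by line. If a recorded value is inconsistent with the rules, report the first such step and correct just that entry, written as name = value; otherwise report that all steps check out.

Recomputing the run from the initial state:
step 1: x = 9, y = -4
step 2: x = 8, y = -6
step 3: x = 17, y = 2
step 4: x = 23, y = 5
step 5: x = 19, y = 13
step 6: x = 15, y = 15
step 7: x = 6, y = 17
step 8: x = 2, y = 18
step 9: x = 7, y = 11
step 10: x = 1, y = 15
step 11: x = 9, y = 19
step 12: x = 1, y = 14
step 13: x = -2, y = 17
The first disagreement with the printout is at step 11, where the value should be x = 9.

step 11, x = 9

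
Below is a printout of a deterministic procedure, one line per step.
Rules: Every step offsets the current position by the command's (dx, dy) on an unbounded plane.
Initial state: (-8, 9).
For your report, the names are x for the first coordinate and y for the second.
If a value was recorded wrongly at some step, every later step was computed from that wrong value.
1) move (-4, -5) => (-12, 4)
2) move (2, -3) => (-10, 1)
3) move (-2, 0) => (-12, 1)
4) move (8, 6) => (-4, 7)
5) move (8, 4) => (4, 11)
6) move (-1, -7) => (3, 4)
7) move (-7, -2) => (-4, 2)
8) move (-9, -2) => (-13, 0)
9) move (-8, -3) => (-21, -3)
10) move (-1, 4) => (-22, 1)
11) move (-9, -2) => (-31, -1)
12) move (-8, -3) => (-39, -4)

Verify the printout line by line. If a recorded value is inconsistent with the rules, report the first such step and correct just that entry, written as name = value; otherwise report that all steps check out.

no error

Step 1: x = -8 + (-4) = -12, y = 9 + (-5) = 4 — in agreement.
Step 2: x = -12 + (2) = -10, y = 4 + (-3) = 1 — consistent with the printout.
Step 3: x = -10 + (-2) = -12, y = 1 + (0) = 1 — in agreement.
Step 4: x = -12 + (8) = -4, y = 1 + (6) = 7 — consistent with the printout.
Step 5: x = -4 + (8) = 4, y = 7 + (4) = 11 — exactly as logged.
Step 6: x = 4 + (-1) = 3, y = 11 + (-7) = 4 — consistent with the printout.
Step 7: x = 3 + (-7) = -4, y = 4 + (-2) = 2 — matches.
Step 8: x = -4 + (-9) = -13, y = 2 + (-2) = 0 — consistent with the printout.
Step 9: x = -13 + (-8) = -21, y = 0 + (-3) = -3 — exactly as logged.
Step 10: x = -21 + (-1) = -22, y = -3 + (4) = 1 — matches.
Step 11: x = -22 + (-9) = -31, y = 1 + (-2) = -1 — consistent with the printout.
Step 12: x = -31 + (-8) = -39, y = -1 + (-3) = -4 — in agreement.
No step deviates from the rules.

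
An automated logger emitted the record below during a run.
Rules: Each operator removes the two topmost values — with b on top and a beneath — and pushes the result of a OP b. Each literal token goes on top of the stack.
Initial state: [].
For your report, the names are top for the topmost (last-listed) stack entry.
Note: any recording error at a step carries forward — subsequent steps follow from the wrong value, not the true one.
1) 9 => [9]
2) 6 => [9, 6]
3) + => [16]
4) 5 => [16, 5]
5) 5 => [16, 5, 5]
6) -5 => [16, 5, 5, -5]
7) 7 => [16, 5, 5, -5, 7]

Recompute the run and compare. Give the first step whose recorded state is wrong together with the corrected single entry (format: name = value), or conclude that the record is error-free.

1. push 9: top = 9 (agrees with the record)
2. push 6: top = 6 (verified)
3. 9 + 6 = 15 (not what was recorded)
The earliest wrong entry is at step 3: it should read top = 15.

step 3, top = 15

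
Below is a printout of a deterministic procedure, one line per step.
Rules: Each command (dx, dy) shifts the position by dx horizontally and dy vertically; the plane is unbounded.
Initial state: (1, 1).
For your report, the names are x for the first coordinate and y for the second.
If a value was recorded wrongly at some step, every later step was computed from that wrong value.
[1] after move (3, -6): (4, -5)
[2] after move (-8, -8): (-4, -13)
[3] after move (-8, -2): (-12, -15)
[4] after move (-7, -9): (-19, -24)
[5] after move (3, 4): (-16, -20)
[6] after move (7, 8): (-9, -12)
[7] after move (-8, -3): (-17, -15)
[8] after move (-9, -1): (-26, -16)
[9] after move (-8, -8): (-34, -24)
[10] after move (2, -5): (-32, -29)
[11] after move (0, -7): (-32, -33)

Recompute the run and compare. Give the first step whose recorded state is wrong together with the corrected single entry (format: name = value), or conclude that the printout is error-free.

Step 1: x = 1 + (3) = 4, y = 1 + (-6) = -5 — same as recorded.
Step 2: x = 4 + (-8) = -4, y = -5 + (-8) = -13 — exactly as logged.
Step 3: x = -4 + (-8) = -12, y = -13 + (-2) = -15 — no discrepancy.
Step 4: x = -12 + (-7) = -19, y = -15 + (-9) = -24 — consistent with the printout.
Step 5: x = -19 + (3) = -16, y = -24 + (4) = -20 — matches.
Step 6: x = -16 + (7) = -9, y = -20 + (8) = -12 — exactly as logged.
Step 7: x = -9 + (-8) = -17, y = -12 + (-3) = -15 — verified.
Step 8: x = -17 + (-9) = -26, y = -15 + (-1) = -16 — confirmed correct.
Step 9: x = -26 + (-8) = -34, y = -16 + (-8) = -24 — in agreement.
Step 10: x = -34 + (2) = -32, y = -24 + (-5) = -29 — verified.
Step 11: x = -32 + (0) = -32, y = -29 + (-7) = -36 — the printout disagrees here.
Step 11 is the first one off; corrected, y = -36.

step 11, y = -36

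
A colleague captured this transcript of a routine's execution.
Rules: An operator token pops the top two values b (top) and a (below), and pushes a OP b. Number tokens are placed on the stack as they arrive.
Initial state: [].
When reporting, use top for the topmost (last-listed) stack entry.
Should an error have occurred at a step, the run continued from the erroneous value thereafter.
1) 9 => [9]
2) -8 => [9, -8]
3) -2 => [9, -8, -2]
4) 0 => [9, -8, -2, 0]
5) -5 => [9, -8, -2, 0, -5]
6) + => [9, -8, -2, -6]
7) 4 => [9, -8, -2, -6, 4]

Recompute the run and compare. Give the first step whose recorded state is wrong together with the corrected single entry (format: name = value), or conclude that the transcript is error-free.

step 6, top = -5

Recomputing the run from the initial state:
step 1: [9]
step 2: [9, -8]
step 3: [9, -8, -2]
step 4: [9, -8, -2, 0]
step 5: [9, -8, -2, 0, -5]
step 6: [9, -8, -2, -5]
step 7: [9, -8, -2, -5, 4]
The first disagreement with the transcript is at step 6, where the value should be top = -5.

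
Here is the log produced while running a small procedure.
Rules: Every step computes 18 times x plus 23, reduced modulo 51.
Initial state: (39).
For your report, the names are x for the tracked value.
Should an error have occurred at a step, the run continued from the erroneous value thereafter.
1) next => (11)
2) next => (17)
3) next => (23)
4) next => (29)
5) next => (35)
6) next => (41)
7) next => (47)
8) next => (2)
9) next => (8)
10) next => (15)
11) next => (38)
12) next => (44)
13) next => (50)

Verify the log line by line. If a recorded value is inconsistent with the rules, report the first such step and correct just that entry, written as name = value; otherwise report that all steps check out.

step 10, x = 14

step 1: x = (18*39 + 23) mod 51 = 11 -> exactly as logged
step 2: x = (18*11 + 23) mod 51 = 17 -> confirmed correct
step 3: x = (18*17 + 23) mod 51 = 23 -> agrees with the log
step 4: x = (18*23 + 23) mod 51 = 29 -> no discrepancy
step 5: x = (18*29 + 23) mod 51 = 35 -> verified
step 6: x = (18*35 + 23) mod 51 = 41 -> confirmed correct
step 7: x = (18*41 + 23) mod 51 = 47 -> exactly as logged
step 8: x = (18*47 + 23) mod 51 = 2 -> checks out
step 9: x = (18*2 + 23) mod 51 = 8 -> agrees with the log
step 10: x = (18*8 + 23) mod 51 = 14 -> the log has a different value
Step 10 is the first one off; corrected, x = 14.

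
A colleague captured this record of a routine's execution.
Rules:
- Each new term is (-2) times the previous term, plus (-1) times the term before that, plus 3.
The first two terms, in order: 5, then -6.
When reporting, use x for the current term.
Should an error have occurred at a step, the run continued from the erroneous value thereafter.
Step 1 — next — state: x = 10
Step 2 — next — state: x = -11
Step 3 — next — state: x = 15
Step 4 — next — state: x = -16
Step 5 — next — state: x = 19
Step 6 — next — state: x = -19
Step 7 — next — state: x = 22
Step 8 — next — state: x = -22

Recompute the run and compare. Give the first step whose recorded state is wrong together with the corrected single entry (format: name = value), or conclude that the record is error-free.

Recomputing the run from the initial state:
step 1: x = 10
step 2: x = -11
step 3: x = 15
step 4: x = -16
step 5: x = 20
step 6: x = -21
step 7: x = 25
step 8: x = -26
The first disagreement with the record is at step 5, where the value should be x = 20.

step 5, x = 20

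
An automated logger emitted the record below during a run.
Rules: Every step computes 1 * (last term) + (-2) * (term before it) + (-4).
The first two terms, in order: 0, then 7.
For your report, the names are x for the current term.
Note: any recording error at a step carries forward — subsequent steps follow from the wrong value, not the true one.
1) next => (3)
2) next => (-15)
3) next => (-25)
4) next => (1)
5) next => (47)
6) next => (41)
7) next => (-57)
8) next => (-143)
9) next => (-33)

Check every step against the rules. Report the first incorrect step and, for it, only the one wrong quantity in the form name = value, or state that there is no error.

step 1: x = 1*(7) + (-2)*(0) + (-4) = 3 -> checks out
step 2: x = 1*(3) + (-2)*(7) + (-4) = -15 -> same as recorded
step 3: x = 1*(-15) + (-2)*(3) + (-4) = -25 -> no discrepancy
step 4: x = 1*(-25) + (-2)*(-15) + (-4) = 1 -> verified
step 5: x = 1*(1) + (-2)*(-25) + (-4) = 47 -> same as recorded
step 6: x = 1*(47) + (-2)*(1) + (-4) = 41 -> no discrepancy
step 7: x = 1*(41) + (-2)*(47) + (-4) = -57 -> same as recorded
step 8: x = 1*(-57) + (-2)*(41) + (-4) = -143 -> no discrepancy
step 9: x = 1*(-143) + (-2)*(-57) + (-4) = -33 -> exactly as logged
The recomputation confirms every line.

no error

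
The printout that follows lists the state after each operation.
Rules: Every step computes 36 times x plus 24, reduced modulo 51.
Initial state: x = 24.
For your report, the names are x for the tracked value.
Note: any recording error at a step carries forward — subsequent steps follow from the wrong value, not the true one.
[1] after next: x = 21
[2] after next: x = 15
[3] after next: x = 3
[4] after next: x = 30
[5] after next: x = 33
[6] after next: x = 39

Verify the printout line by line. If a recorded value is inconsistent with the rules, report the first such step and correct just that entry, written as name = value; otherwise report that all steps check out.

step 1: x = (36*24 + 24) mod 51 = 21 -> no discrepancy
step 2: x = (36*21 + 24) mod 51 = 15 -> verified
step 3: x = (36*15 + 24) mod 51 = 3 -> consistent with the printout
step 4: x = (36*3 + 24) mod 51 = 30 -> no discrepancy
step 5: x = (36*30 + 24) mod 51 = 33 -> matches
step 6: x = (36*33 + 24) mod 51 = 39 -> confirmed correct
Every step is consistent.

no error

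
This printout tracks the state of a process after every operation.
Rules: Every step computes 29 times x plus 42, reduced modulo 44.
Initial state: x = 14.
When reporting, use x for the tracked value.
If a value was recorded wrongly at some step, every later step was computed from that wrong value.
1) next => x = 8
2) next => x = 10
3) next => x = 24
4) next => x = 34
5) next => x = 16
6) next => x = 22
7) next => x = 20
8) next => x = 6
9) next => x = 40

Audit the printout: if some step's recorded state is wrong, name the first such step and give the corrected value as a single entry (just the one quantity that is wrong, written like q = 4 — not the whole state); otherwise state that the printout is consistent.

Recomputing the run from the initial state:
step 1: x = 8
step 2: x = 10
step 3: x = 24
step 4: x = 34
step 5: x = 16
step 6: x = 22
step 7: x = 20
step 8: x = 6
step 9: x = 40
This matches the printout at every step.

no error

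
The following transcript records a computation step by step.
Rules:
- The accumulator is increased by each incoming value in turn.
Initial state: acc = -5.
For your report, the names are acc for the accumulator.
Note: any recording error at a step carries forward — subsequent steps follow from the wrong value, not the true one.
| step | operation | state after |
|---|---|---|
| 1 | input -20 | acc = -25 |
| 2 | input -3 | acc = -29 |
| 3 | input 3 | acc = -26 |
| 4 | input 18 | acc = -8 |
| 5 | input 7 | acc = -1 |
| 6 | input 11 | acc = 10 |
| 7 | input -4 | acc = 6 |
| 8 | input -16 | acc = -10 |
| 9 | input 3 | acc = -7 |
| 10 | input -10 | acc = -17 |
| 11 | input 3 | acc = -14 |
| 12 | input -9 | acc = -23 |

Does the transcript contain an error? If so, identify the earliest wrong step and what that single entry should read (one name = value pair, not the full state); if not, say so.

Step 1: acc = -5 + -20 = -25 — consistent with the transcript.
Step 2: acc = -25 + -3 = -28 — first mismatch against the transcript.
First incorrect step: 2; the correct value is acc = -28.

step 2, acc = -28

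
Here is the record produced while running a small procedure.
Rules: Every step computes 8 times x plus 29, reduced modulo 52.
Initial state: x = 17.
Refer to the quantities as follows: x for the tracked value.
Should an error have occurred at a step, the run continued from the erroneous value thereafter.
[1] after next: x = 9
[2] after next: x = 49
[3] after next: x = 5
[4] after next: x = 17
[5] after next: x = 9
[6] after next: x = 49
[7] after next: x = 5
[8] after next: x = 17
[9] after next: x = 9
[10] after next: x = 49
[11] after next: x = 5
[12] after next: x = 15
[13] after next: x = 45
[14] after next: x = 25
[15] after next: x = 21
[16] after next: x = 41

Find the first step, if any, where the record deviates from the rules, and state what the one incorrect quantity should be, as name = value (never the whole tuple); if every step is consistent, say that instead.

step 12, x = 17

Recomputing the run from the initial state:
step 1: x = 9
step 2: x = 49
step 3: x = 5
step 4: x = 17
step 5: x = 9
step 6: x = 49
step 7: x = 5
step 8: x = 17
step 9: x = 9
step 10: x = 49
step 11: x = 5
step 12: x = 17
step 13: x = 9
step 14: x = 49
step 15: x = 5
step 16: x = 17
The first disagreement with the record is at step 12, where the value should be x = 17.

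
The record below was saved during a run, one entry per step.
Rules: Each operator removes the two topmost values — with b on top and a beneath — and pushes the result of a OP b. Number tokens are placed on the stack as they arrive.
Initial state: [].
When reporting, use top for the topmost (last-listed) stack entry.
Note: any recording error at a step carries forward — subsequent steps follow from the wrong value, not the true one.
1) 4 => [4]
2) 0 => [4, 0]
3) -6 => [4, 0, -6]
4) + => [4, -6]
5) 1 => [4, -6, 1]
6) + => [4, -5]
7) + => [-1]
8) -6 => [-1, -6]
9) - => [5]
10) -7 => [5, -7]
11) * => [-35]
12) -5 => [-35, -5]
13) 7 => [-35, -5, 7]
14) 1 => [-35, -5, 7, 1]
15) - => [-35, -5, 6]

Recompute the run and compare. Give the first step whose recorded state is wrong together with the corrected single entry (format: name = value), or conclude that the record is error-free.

no error

1. push 4: top = 4 (matches)
2. push 0: top = 0 (consistent with the record)
3. push -6: top = -6 (confirmed correct)
4. 0 + -6 = -6 (exactly as logged)
5. push 1: top = 1 (in agreement)
6. -6 + 1 = -5 (confirmed correct)
7. 4 + -5 = -1 (agrees with the record)
8. push -6: top = -6 (no discrepancy)
9. -1 - -6 = 5 (consistent with the record)
10. push -7: top = -7 (agrees with the record)
11. 5 * -7 = -35 (matches)
12. push -5: top = -5 (consistent with the record)
13. push 7: top = 7 (in agreement)
14. push 1: top = 1 (agrees with the record)
15. 7 - 1 = 6 (agrees with the record)
No step deviates from the rules.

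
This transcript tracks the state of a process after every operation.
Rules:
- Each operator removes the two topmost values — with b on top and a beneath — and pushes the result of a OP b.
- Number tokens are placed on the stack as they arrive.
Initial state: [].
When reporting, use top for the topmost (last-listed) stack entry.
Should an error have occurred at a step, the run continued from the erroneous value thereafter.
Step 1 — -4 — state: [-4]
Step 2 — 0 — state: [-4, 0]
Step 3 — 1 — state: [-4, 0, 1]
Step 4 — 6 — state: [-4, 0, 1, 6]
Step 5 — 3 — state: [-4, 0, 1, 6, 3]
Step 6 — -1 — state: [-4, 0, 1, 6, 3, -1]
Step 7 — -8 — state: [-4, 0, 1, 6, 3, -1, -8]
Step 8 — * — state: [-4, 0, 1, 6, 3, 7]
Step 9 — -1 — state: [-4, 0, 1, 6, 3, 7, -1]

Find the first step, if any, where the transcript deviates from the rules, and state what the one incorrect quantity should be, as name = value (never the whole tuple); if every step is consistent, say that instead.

Step 1: push -4: top = -4 — in agreement.
Step 2: push 0: top = 0 — matches.
Step 3: push 1: top = 1 — in agreement.
Step 4: push 6: top = 6 — confirmed correct.
Step 5: push 3: top = 3 — no discrepancy.
Step 6: push -1: top = -1 — exactly as logged.
Step 7: push -8: top = -8 — agrees with the transcript.
Step 8: -1 * -8 = 8 — this is not what the transcript shows.
The audit stops at step 8: the recorded entry is wrong and should be top = 8.

step 8, top = 8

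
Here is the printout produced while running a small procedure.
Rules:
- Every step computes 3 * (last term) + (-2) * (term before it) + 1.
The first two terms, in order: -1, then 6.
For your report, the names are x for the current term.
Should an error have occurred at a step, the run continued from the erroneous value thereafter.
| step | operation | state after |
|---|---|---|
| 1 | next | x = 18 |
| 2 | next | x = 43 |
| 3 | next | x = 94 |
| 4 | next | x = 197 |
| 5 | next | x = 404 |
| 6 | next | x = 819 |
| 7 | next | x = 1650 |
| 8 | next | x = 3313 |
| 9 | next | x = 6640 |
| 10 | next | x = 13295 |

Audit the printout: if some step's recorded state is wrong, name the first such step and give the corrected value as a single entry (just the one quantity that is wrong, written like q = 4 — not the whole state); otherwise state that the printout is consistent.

step 1, x = 21

Recomputing the run from the initial state:
step 1: x = 21
step 2: x = 52
step 3: x = 115
step 4: x = 242
step 5: x = 497
step 6: x = 1008
step 7: x = 2031
step 8: x = 4078
step 9: x = 8173
step 10: x = 16364
The first disagreement with the printout is at step 1, where the value should be x = 21.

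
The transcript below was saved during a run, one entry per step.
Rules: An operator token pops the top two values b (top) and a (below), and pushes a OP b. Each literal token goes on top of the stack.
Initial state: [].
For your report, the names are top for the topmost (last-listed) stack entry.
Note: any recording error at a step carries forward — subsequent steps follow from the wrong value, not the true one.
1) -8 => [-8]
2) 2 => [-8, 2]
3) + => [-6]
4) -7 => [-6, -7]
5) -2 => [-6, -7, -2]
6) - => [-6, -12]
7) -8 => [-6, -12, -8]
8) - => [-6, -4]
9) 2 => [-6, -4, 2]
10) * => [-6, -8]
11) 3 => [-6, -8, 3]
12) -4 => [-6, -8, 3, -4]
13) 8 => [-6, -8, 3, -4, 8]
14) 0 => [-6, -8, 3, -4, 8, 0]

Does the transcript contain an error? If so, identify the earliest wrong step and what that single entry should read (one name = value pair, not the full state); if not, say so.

step 6, top = -5

Recomputing the run from the initial state:
step 1: [-8]
step 2: [-8, 2]
step 3: [-6]
step 4: [-6, -7]
step 5: [-6, -7, -2]
step 6: [-6, -5]
step 7: [-6, -5, -8]
step 8: [-6, 3]
step 9: [-6, 3, 2]
step 10: [-6, 6]
step 11: [-6, 6, 3]
step 12: [-6, 6, 3, -4]
step 13: [-6, 6, 3, -4, 8]
step 14: [-6, 6, 3, -4, 8, 0]
The first disagreement with the transcript is at step 6, where the value should be top = -5.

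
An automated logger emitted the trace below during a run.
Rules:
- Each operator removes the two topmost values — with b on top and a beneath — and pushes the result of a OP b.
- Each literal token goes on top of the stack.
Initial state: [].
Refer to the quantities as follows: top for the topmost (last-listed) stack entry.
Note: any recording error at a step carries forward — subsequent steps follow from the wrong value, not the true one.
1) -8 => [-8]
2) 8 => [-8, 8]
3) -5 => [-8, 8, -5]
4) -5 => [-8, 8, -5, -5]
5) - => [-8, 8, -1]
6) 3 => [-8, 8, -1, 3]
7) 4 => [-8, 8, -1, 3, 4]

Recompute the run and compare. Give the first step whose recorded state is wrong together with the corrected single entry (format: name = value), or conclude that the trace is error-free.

Step 1: push -8: top = -8 — consistent with the trace.
Step 2: push 8: top = 8 — checks out.
Step 3: push -5: top = -5 — verified.
Step 4: push -5: top = -5 — agrees with the trace.
Step 5: -5 - -5 = 0 — the entry is off here.
Conclusion: step 5 carries the first error; the entry should be top = 0.

step 5, top = 0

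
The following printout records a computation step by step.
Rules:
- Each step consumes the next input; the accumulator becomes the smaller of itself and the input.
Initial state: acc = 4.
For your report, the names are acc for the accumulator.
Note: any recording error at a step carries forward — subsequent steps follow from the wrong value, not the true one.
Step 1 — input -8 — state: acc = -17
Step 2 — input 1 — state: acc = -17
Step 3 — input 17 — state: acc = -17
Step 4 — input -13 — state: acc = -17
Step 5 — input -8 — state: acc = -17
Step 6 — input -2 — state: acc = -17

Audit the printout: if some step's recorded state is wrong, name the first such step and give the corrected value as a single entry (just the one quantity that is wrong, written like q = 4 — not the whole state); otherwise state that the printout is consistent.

Recomputing the run from the initial state:
step 1: acc = -8
step 2: acc = -8
step 3: acc = -8
step 4: acc = -13
step 5: acc = -13
step 6: acc = -13
The first disagreement with the printout is at step 1, where the value should be acc = -8.

step 1, acc = -8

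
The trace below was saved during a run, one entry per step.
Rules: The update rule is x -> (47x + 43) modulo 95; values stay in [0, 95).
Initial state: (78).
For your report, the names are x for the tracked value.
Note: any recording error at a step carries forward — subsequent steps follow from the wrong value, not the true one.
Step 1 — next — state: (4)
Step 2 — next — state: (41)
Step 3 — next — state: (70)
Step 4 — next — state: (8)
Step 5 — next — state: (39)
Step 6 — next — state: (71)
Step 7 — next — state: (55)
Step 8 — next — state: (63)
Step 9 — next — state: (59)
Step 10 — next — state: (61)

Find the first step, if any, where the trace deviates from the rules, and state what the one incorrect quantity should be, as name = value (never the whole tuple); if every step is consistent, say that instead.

Step 1: x = (47*78 + 43) mod 95 = 4 — same as recorded.
Step 2: x = (47*4 + 43) mod 95 = 41 — exactly as logged.
Step 3: x = (47*41 + 43) mod 95 = 70 — matches.
Step 4: x = (47*70 + 43) mod 95 = 8 — checks out.
Step 5: x = (47*8 + 43) mod 95 = 39 — exactly as logged.
Step 6: x = (47*39 + 43) mod 95 = 71 — in agreement.
Step 7: x = (47*71 + 43) mod 95 = 55 — exactly as logged.
Step 8: x = (47*55 + 43) mod 95 = 63 — consistent with the trace.
Step 9: x = (47*63 + 43) mod 95 = 59 — in agreement.
Step 10: x = (47*59 + 43) mod 95 = 61 — exactly as logged.
All steps check out; nothing to correct.

no error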